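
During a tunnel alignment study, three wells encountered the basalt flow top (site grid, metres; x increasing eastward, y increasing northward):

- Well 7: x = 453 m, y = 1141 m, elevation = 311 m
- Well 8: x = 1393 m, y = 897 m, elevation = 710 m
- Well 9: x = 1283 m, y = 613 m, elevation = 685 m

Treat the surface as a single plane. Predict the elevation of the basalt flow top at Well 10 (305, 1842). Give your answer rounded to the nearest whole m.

202 m

Let the plane be z = a·x + b·y + c.
Well 8−Well 7: 940a − 244b = 399;  Well 9−Well 7: 830a − 528b = 374.
Solving gives a = 0.40645, b = −0.06940.
Then c = 311 − a·453 − b·1141 = 206.06.
At (305, 1842): z = 124.0 − 127.8 + 206.06 = 202.2 m.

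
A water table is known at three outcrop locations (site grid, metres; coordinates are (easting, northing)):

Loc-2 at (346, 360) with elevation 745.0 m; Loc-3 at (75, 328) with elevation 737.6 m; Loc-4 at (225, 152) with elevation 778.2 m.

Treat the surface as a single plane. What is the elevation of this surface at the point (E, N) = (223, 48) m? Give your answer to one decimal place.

Two edge vectors: Loc-2→Loc-3 = (-271, -32, -7.4), Loc-2→Loc-4 = (-121, -208, 33.2).
Normal n = (Loc-2→Loc-3) × (Loc-2→Loc-4) = (-2601.6, 9892.6, 52496).
So ∂z/∂E = −n_x/n_z = 0.04956 and ∂z/∂N = −n_y/n_z = −0.18844.
Intercept c from Loc-2: 745 − 17.15 + 67.84 = 795.69.
At (223, 48): z = 11.1 − 9.0 + 795.69 = 797.7 m.

797.7 m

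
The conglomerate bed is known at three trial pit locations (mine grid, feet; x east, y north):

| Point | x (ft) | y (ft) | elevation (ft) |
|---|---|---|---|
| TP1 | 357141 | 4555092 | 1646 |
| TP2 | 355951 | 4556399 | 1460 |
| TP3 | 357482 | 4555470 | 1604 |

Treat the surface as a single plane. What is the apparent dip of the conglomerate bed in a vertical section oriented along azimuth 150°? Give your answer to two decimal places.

Let the plane be z = a·x + b·y + c.
TP2−TP1: −1190a + 1307b = −186;  TP3−TP1: 341a + 378b = −42.
Solving gives a = 0.01721, b = −0.12664.
Unit vector along 150° is (sin 150°, cos 150°) = (0.5000, -0.8660).
Slope in that direction = a·(0.5000) + b·(-0.8660) = 0.11828.
Apparent dip = arctan|0.11828| = 6.75° (true dip is 7.3°, so apparent ≤ true as expected).

6.75°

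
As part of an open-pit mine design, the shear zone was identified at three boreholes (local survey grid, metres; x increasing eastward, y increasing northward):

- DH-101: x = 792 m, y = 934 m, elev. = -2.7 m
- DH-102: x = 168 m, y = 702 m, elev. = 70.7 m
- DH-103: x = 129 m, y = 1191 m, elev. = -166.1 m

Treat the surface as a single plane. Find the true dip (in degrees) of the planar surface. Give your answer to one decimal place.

25.8°

Let the plane be z = a·x + b·y + c.
DH-102−DH-101: −624a − 232b = 73.4;  DH-103−DH-101: −663a + 257b = −163.4.
Solving gives a = 0.06062, b = −0.47942.
Gradient magnitude |∇z| = √(a² + b²) = √(0.00367 + 0.22984) = 0.48324.
True dip = arctan(0.48324) = 25.8°, dipping toward N (azimuth ≈ 353°).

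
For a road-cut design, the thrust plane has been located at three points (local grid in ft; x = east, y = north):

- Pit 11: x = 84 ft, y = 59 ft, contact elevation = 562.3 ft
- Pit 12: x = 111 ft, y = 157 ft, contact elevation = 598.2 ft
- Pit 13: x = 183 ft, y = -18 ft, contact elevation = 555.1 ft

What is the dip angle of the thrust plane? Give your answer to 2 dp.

19.95°

Let the plane be z = a·x + b·y + c.
Pit 12−Pit 11: 27a + 98b = 35.9;  Pit 13−Pit 11: 99a − 77b = −7.2.
Solving gives a = 0.17475, b = 0.31818.
Gradient magnitude |∇z| = √(a² + b²) = √(0.03054 + 0.10124) = 0.36301.
True dip = arctan(0.36301) = 19.95°, dipping toward SSW (azimuth ≈ 209°).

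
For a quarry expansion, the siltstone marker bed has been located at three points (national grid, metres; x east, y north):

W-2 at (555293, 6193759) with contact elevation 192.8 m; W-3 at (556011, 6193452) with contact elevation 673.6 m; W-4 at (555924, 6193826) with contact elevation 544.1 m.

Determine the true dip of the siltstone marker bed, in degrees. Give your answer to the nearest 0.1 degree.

Let the plane be z = a·x + b·y + c.
W-3−W-2: 718a − 307b = 480.8;  W-4−W-2: 631a + 67b = 351.3.
Solving gives a = 0.57920, b = −0.21152.
Gradient magnitude |∇z| = √(a² + b²) = √(0.33547 + 0.04474) = 0.61661.
True dip = arctan(0.61661) = 31.7°, dipping toward WNW (azimuth ≈ 290°).

31.7°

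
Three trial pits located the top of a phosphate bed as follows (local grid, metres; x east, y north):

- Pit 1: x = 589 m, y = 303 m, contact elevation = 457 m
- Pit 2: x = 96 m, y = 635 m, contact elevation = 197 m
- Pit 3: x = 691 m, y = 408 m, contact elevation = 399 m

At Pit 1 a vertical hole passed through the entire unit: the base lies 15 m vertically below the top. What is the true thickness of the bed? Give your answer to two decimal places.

12.57 m

Let the plane be z = a·x + b·y + c.
Pit 2−Pit 1: −493a + 332b = −260;  Pit 3−Pit 1: 102a + 105b = −58.
Solving gives a = 0.09394, b = −0.64364.
|∇z| = √(a²+b²) = 0.65046, so dip δ = arctan(0.65046) = 33.04°.
True thickness = vertical thickness × cos δ = 15 × cos 33.04° = 12.57 m.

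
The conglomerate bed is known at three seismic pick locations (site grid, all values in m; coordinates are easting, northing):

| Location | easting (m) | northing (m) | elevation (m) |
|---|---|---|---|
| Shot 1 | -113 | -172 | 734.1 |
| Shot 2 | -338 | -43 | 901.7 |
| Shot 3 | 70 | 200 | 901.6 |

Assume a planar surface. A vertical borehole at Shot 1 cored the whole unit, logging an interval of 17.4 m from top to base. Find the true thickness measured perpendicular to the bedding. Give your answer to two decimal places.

Let the plane be z = a·easting + b·northing + c.
Shot 2−Shot 1: −225a + 129b = 167.6;  Shot 3−Shot 1: 183a + 372b = 167.5.
Solving gives a = −0.37966, b = 0.63703.
|∇z| = √(a²+b²) = 0.74159, so dip δ = arctan(0.74159) = 36.56°.
True thickness = vertical thickness × cos δ = 17.4 × cos 36.56° = 13.98 m.

13.98 m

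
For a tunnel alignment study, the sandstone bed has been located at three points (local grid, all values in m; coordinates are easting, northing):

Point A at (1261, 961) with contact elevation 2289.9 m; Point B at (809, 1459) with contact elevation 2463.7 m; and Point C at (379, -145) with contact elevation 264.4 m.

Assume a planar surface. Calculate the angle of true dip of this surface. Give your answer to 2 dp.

Let the plane be z = a·easting + b·northing + c.
Point B−Point A: −452a + 498b = 173.8;  Point C−Point A: −882a − 1106b = −2025.5.
Solving gives a = 0.86938, b = 1.13807.
Gradient magnitude |∇z| = √(a² + b²) = √(0.75582 + 1.29521) = 1.43214.
True dip = arctan(1.43214) = 55.08°, dipping toward SW (azimuth ≈ 217°).

55.08°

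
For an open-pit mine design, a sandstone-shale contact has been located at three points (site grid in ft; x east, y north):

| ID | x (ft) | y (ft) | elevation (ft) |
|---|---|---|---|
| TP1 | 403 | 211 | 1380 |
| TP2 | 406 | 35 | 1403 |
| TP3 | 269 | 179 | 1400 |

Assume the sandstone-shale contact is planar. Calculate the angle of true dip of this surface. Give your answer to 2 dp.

Let the plane be z = a·x + b·y + c.
TP2−TP1: 3a − 176b = 23;  TP3−TP1: −134a − 32b = 20.
Solving gives a = −0.11757, b = −0.13269.
Gradient magnitude |∇z| = √(a² + b²) = √(0.01382 + 0.01761) = 0.17728.
True dip = arctan(0.17728) = 10.05°, dipping toward NE (azimuth ≈ 042°).

10.05°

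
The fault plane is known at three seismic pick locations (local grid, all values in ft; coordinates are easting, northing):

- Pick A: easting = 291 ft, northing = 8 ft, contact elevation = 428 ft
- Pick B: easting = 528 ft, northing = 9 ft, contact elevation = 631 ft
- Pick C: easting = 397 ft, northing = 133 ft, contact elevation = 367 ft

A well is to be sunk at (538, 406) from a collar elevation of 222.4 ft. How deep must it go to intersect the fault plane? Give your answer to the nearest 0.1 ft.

Two edge vectors: Pick A→Pick B = (237, 1, 203), Pick A→Pick C = (106, 125, -61).
Normal n = (Pick A→Pick B) × (Pick A→Pick C) = (-25436, 35975, 29519).
So ∂z/∂easting = −n_x/n_z = 0.86168 and ∂z/∂northing = −n_y/n_z = −1.21871.
Intercept c from Pick A: 428 − 250.75 + 9.75 = 187.00.
At (538, 406): z_contact = 463.59 − 494.79 + 187.00 = 155.79 ft.
Depth below ground = 222.4 − 155.79 = 66.6 ft.

66.6 ft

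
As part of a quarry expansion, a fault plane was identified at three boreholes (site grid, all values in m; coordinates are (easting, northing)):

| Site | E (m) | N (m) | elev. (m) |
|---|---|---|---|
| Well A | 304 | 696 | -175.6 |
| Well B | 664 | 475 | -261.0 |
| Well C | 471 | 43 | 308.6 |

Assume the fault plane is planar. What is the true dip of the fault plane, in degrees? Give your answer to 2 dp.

51.50°

Let the plane be z = a·E + b·N + c.
Well B−Well A: 360a − 221b = −85.4;  Well C−Well A: 167a − 653b = 484.2.
Solving gives a = −0.82138, b = −0.95156.
Gradient magnitude |∇z| = √(a² + b²) = √(0.67466 + 0.90547) = 1.25703.
True dip = arctan(1.25703) = 51.50°, dipping toward NE (azimuth ≈ 041°).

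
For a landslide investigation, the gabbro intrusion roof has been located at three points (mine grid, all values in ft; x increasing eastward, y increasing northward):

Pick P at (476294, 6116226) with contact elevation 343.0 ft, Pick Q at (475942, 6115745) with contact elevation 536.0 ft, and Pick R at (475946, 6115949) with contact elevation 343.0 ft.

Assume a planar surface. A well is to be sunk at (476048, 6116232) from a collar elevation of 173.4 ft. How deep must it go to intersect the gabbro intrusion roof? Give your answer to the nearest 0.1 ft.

24.4 ft

Let the plane be z = a·x + b·y + c.
Pick Q−Pick P: −352a − 481b = 193;  Pick R−Pick P: −348a − 277b = 0.
Solving gives a = 0.764996280, b = −0.961078358.
Then c = 343 − a·476294 − b·6116226 = 5514152.31.
At (476048, 6116232): z_contact = 364174.95 − 5878178.21 + 5514152.31 = 149.04 ft.
Depth below ground = 173.4 − 149.04 = 24.4 ft.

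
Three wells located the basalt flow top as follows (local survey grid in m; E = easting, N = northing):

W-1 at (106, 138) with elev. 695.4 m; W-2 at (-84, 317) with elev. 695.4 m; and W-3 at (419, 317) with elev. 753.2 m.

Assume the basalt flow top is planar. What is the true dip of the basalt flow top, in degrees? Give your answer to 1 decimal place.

9.5°

Two edge vectors: W-1→W-2 = (-190, 179, 0), W-1→W-3 = (313, 179, 57.8).
Normal n = (W-1→W-2) × (W-1→W-3) = (10346.2, 10982, -90037).
So ∂z/∂E = −n_x/n_z = 0.11491 and ∂z/∂N = −n_y/n_z = 0.12197.
Gradient magnitude |∇z| = √(a² + b²) = √(0.01320 + 0.01488) = 0.16758.
True dip = arctan(0.16758) = 9.5°, dipping toward SW (azimuth ≈ 223°).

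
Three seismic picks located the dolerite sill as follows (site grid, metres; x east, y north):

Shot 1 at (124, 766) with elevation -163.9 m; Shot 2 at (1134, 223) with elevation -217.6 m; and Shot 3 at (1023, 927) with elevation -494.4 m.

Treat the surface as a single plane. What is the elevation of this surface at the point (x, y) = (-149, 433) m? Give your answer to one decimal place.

61.1 m

Let the plane be z = a·x + b·y + c.
Shot 2−Shot 1: 1010a − 543b = −53.7;  Shot 3−Shot 1: 899a + 161b = −330.5.
Solving gives a = −0.289055, b = −0.438757.
Then c = -163.9 − a·124 − b·766 = 208.03.
At (-149, 433): z = 43.1 − 190.0 + 208.03 = 61.1 m.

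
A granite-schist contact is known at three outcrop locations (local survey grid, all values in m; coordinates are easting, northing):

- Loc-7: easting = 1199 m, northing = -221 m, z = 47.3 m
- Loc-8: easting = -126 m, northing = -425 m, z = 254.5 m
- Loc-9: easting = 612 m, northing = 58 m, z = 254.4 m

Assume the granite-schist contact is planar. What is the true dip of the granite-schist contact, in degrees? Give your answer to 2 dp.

Two edge vectors: Loc-7→Loc-8 = (-1325, -204, 207.2), Loc-7→Loc-9 = (-587, 279, 207.1).
Normal n = (Loc-7→Loc-8) × (Loc-7→Loc-9) = (-100057.2, 152781.1, -489423).
So ∂z/∂easting = −n_x/n_z = −0.20444 and ∂z/∂northing = −n_y/n_z = 0.31217.
Gradient magnitude |∇z| = √(a² + b²) = √(0.04180 + 0.09745) = 0.37315.
True dip = arctan(0.37315) = 20.46°, dipping toward SSE (azimuth ≈ 147°).

20.46°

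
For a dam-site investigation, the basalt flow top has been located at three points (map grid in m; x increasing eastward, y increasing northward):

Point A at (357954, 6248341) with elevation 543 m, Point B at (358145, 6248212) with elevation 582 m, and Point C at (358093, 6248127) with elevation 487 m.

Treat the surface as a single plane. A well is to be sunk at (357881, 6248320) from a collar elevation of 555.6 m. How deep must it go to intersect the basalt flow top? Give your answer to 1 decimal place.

76.9 m

Let the plane be z = a·x + b·y + c.
Point B−Point A: 191a − 129b = 39;  Point C−Point A: 139a − 214b = −56.
Solving gives a = 0.678638365, b = 0.702480059.
Then c = 543 − a·357954 − b·6248341 = −4631713.27.
At (357881, 6248320): z_contact = 242871.78 + 4389320.20 − 4631713.27 = 478.71 m.
Depth below ground = 555.6 − 478.71 = 76.9 m.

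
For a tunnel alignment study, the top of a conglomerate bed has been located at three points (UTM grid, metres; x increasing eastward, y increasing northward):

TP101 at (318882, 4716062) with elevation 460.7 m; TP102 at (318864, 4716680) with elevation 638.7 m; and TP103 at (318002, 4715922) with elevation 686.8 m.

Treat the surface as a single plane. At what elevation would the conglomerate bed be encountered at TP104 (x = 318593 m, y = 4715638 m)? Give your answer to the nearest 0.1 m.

Two edge vectors: TP101→TP102 = (-18, 618, 178), TP101→TP103 = (-880, -140, 226.1).
Normal n = (TP101→TP102) × (TP101→TP103) = (164649.8, -152570.2, 546360).
So ∂z/∂x = −n_x/n_z = −0.301357713 and ∂z/∂y = −n_y/n_z = 0.279248481.
Intercept c from TP101: 460.7 + 96097.55 − 1316953.15 = −1220394.90.
At (318593, 4715638): z = −96010.5 + 1316834.7 − 1220394.90 = 429.4 m.

429.4 m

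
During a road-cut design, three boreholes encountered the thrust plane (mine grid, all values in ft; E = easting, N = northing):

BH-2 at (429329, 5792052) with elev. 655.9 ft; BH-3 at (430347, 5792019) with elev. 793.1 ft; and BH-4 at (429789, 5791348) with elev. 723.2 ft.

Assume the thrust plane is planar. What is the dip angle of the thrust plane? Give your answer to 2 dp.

7.67°

Two edge vectors: BH-2→BH-3 = (1018, -33, 137.2), BH-2→BH-4 = (460, -704, 67.3).
Normal n = (BH-2→BH-3) × (BH-2→BH-4) = (94367.9, -5399.4, -701492).
So ∂z/∂E = −n_x/n_z = 0.13452 and ∂z/∂N = −n_y/n_z = −0.00770.
Gradient magnitude |∇z| = √(a² + b²) = √(0.01810 + 0.00006) = 0.13474.
True dip = arctan(0.13474) = 7.67°, dipping toward W (azimuth ≈ 273°).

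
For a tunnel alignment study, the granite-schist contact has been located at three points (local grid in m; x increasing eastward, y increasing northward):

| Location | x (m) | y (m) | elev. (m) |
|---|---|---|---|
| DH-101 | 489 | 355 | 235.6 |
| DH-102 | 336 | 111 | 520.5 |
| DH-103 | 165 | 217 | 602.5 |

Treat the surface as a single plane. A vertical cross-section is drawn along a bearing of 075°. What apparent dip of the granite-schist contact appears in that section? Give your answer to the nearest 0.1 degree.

Let the plane be z = a·x + b·y + c.
DH-102−DH-101: −153a − 244b = 284.9;  DH-103−DH-101: −324a − 138b = 366.9.
Solving gives a = −0.86651, b = −0.62428.
Unit vector along 075° is (sin 75°, cos 75°) = (0.9659, 0.2588).
Slope in that direction = a·(0.9659) + b·(0.2588) = −0.99856.
Apparent dip = arctan|0.99856| = 45.0° (true dip is 46.9°, so apparent ≤ true as expected).

45.0°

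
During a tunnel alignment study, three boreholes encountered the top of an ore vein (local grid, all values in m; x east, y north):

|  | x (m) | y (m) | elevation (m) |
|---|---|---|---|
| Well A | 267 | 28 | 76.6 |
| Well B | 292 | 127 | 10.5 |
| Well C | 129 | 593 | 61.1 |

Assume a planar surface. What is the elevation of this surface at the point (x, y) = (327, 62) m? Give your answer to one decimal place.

Let the plane be z = a·x + b·y + c.
Well B−Well A: 25a + 99b = −66.1;  Well C−Well A: −138a + 565b = −15.5.
Solving gives a = −1.28880, b = −0.34222.
Then c = 76.6 − a·267 − b·28 = 430.29.
At (327, 62): z = −421.4 − 21.2 + 430.29 = -12.4 m.

-12.4 m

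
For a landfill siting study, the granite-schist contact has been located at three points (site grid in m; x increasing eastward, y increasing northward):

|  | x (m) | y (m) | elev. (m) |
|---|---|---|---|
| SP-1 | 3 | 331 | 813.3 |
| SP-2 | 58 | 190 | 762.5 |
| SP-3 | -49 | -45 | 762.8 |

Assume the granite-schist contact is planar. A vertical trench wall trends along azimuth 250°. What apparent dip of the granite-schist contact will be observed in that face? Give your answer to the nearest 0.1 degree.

Let the plane be z = a·x + b·y + c.
SP-2−SP-1: 55a − 141b = −50.8;  SP-3−SP-1: −52a − 376b = −50.5.
Solving gives a = −0.42768, b = 0.19346.
Unit vector along 250° is (sin 250°, cos 250°) = (-0.9397, -0.3420).
Slope in that direction = a·(-0.9397) + b·(-0.3420) = 0.33573.
Apparent dip = arctan|0.33573| = 18.6° (true dip is 25.1°, so apparent ≤ true as expected).

18.6°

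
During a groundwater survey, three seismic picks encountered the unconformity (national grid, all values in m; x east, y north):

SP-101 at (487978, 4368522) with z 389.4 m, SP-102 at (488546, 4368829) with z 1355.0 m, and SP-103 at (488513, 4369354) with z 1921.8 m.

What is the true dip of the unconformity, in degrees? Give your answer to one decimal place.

57.6°

Let the plane be z = a·x + b·y + c.
SP-102−SP-101: 568a + 307b = 965.6;  SP-103−SP-101: 535a + 832b = 1532.4.
Solving gives a = 1.07979, b = 1.14749.
Gradient magnitude |∇z| = √(a² + b²) = √(1.16594 + 1.31674) = 1.57565.
True dip = arctan(1.57565) = 57.6°, dipping toward SW (azimuth ≈ 223°).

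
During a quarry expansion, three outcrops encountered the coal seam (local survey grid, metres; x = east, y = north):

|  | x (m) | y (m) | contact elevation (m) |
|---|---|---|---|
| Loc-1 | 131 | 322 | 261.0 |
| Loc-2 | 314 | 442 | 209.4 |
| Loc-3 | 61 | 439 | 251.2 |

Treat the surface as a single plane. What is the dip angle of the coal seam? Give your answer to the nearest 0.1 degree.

Let the plane be z = a·x + b·y + c.
Loc-2−Loc-1: 183a + 120b = −51.6;  Loc-3−Loc-1: −70a + 117b = −9.8.
Solving gives a = −0.16307, b = −0.18132.
Gradient magnitude |∇z| = √(a² + b²) = √(0.02659 + 0.03288) = 0.24386.
True dip = arctan(0.24386) = 13.7°, dipping toward NE (azimuth ≈ 042°).

13.7°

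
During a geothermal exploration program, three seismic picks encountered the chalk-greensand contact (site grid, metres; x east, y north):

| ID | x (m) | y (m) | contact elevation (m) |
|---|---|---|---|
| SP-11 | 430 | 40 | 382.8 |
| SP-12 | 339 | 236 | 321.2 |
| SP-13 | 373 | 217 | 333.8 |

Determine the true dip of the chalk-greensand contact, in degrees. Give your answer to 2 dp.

18.05°

Let the plane be z = a·x + b·y + c.
SP-12−SP-11: −91a + 196b = −61.6;  SP-13−SP-11: −57a + 177b = −49.
Solving gives a = 0.26326, b = −0.19206.
Gradient magnitude |∇z| = √(a² + b²) = √(0.06931 + 0.03689) = 0.32587.
True dip = arctan(0.32587) = 18.05°, dipping toward NW (azimuth ≈ 306°).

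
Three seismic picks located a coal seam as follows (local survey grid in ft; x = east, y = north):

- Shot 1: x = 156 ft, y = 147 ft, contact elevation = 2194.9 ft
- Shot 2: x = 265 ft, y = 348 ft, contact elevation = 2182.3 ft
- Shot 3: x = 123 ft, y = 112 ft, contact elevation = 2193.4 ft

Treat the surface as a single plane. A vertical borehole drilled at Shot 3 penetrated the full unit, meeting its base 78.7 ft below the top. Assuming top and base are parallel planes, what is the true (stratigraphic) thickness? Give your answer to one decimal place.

74.6 ft

Let the plane be z = a·x + b·y + c.
Shot 2−Shot 1: 109a + 201b = −12.6;  Shot 3−Shot 1: −33a − 35b = −1.5.
Solving gives a = 0.26348, b = −0.20557.
|∇z| = √(a²+b²) = 0.33419, so dip δ = arctan(0.33419) = 18.48°.
True thickness = vertical thickness × cos δ = 78.7 × cos 18.48° = 74.6 ft.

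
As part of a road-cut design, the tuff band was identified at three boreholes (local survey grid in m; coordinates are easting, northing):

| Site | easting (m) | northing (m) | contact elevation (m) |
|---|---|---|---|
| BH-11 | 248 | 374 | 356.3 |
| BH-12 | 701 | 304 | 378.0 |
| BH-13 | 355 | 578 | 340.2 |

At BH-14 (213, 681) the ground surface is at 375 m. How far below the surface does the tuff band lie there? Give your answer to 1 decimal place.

49.4 m

Two edge vectors: BH-11→BH-12 = (453, -70, 21.7), BH-11→BH-13 = (107, 204, -16.1).
Normal n = (BH-11→BH-12) × (BH-11→BH-13) = (-3299.8, 9615.2, 99902).
So ∂z/∂easting = −n_x/n_z = 0.03303 and ∂z/∂northing = −n_y/n_z = −0.09625.
Intercept c from BH-11: 356.3 − 8.19 + 36.00 = 384.10.
At (213, 681): z_contact = 7.04 − 65.54 + 384.10 = 325.60 m.
Depth below ground = 375 − 325.60 = 49.4 m.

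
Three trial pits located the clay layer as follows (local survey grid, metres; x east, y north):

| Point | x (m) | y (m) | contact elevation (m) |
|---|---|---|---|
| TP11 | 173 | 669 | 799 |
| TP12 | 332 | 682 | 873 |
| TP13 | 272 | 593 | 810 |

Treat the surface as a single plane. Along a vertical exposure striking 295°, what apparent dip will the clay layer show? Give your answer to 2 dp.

Let the plane be z = a·x + b·y + c.
TP12−TP11: 159a + 13b = 74;  TP13−TP11: 99a − 76b = 11.
Solving gives a = 0.43131, b = 0.41710.
Unit vector along 295° is (sin 295°, cos 295°) = (-0.9063, 0.4226).
Slope in that direction = a·(-0.9063) + b·(0.4226) = −0.21462.
Apparent dip = arctan|0.21462| = 12.11° (true dip is 31.0°, so apparent ≤ true as expected).

12.11°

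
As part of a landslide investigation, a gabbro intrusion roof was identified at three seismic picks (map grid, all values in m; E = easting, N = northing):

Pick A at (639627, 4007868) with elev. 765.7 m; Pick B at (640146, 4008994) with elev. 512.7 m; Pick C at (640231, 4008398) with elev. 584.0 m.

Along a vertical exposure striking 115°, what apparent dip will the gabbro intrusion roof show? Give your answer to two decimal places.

Two edge vectors: Pick A→Pick B = (519, 1126, -253), Pick A→Pick C = (604, 530, -181.7).
Normal n = (Pick A→Pick B) × (Pick A→Pick C) = (-70504.2, -58509.7, -405034).
So ∂z/∂E = −n_x/n_z = −0.17407 and ∂z/∂N = −n_y/n_z = −0.14446.
Unit vector along 115° is (sin 115°, cos 115°) = (0.9063, -0.4226).
Slope in that direction = a·(0.9063) + b·(-0.4226) = −0.09671.
Apparent dip = arctan|0.09671| = 5.52° (true dip is 12.7°, so apparent ≤ true as expected).

5.52°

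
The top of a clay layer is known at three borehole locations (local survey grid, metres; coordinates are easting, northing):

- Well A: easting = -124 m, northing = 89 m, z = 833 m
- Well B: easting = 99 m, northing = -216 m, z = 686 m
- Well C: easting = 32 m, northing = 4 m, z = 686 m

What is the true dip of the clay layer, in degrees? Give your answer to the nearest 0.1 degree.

Let the plane be z = a·easting + b·northing + c.
Well B−Well A: 223a − 305b = −147;  Well C−Well A: 156a − 85b = −147.
Solving gives a = −1.12978, b = −0.34407.
Gradient magnitude |∇z| = √(a² + b²) = √(1.27641 + 0.11838) = 1.18101.
True dip = arctan(1.18101) = 49.7°, dipping toward ENE (azimuth ≈ 073°).

49.7°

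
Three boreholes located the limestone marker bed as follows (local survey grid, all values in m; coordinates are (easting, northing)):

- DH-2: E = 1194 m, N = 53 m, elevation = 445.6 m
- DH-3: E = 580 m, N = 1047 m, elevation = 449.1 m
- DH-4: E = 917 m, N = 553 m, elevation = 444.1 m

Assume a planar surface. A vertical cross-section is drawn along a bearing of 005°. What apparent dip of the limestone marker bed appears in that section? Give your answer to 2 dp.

3.91°

Let the plane be z = a·E + b·N + c.
DH-3−DH-2: −614a + 994b = 3.5;  DH-4−DH-2: −277a + 500b = −1.5.
Solving gives a = −0.10236, b = −0.05971.
Unit vector along 005° is (sin 5°, cos 5°) = (0.0872, 0.9962).
Slope in that direction = a·(0.0872) + b·(0.9962) = −0.06840.
Apparent dip = arctan|0.06840| = 3.91° (true dip is 6.8°, so apparent ≤ true as expected).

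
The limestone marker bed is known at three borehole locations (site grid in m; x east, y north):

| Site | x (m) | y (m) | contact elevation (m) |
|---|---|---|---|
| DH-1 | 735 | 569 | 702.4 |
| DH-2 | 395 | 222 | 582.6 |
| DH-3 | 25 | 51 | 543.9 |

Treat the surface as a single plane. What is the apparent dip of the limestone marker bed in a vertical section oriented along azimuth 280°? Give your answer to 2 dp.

Let the plane be z = a·x + b·y + c.
DH-2−DH-1: −340a − 347b = −119.8;  DH-3−DH-1: −710a − 518b = −158.5.
Solving gives a = −0.10045, b = 0.44367.
Unit vector along 280° is (sin 280°, cos 280°) = (-0.9848, 0.1736).
Slope in that direction = a·(-0.9848) + b·(0.1736) = 0.17597.
Apparent dip = arctan|0.17597| = 9.98° (true dip is 24.5°, so apparent ≤ true as expected).

9.98°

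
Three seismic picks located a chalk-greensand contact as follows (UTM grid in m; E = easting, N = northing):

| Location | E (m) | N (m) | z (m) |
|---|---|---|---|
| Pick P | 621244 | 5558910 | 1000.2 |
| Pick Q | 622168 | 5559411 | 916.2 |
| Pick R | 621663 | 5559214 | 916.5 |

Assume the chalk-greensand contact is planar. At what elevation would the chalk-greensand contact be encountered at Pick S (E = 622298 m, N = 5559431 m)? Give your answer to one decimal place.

Two edge vectors: Pick P→Pick Q = (924, 501, -84), Pick P→Pick R = (419, 304, -83.7).
Normal n = (Pick P→Pick Q) × (Pick P→Pick R) = (-16397.7, 42142.8, 70977).
So ∂z/∂E = −n_x/n_z = 0.231028361 and ∂z/∂N = −n_y/n_z = −0.593752906.
Intercept c from Pick P: 1000.2 − 143524.98 + 3300618.97 = 3158094.18.
At (622298, 5559431): z = 143768.5 − 3300928.3 + 3158094.18 = 934.4 m.

934.4 m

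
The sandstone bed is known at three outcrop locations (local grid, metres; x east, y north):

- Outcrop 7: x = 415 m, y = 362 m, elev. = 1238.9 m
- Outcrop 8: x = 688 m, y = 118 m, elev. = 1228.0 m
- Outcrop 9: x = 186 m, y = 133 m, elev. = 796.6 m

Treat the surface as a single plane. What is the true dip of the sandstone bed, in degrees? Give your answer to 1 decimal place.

Two edge vectors: Outcrop 7→Outcrop 8 = (273, -244, -10.9), Outcrop 7→Outcrop 9 = (-229, -229, -442.3).
Normal n = (Outcrop 7→Outcrop 8) × (Outcrop 7→Outcrop 9) = (105425.1, 123244, -118393).
So ∂z/∂x = −n_x/n_z = 0.89047 and ∂z/∂y = −n_y/n_z = 1.04097.
Gradient magnitude |∇z| = √(a² + b²) = √(0.79293 + 1.08363) = 1.36988.
True dip = arctan(1.36988) = 53.9°, dipping toward SW (azimuth ≈ 221°).

53.9°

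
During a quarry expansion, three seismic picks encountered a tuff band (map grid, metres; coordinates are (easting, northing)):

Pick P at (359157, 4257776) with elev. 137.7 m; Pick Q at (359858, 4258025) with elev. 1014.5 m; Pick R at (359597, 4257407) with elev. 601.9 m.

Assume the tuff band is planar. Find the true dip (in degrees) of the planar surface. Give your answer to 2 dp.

Let the plane be z = a·E + b·N + c.
Pick Q−Pick P: 701a + 249b = 876.8;  Pick R−Pick P: 440a − 369b = 464.2.
Solving gives a = 1.19253, b = 0.16400.
Gradient magnitude |∇z| = √(a² + b²) = √(1.42213 + 0.02689) = 1.20376.
True dip = arctan(1.20376) = 50.28°, dipping toward W (azimuth ≈ 262°).

50.28°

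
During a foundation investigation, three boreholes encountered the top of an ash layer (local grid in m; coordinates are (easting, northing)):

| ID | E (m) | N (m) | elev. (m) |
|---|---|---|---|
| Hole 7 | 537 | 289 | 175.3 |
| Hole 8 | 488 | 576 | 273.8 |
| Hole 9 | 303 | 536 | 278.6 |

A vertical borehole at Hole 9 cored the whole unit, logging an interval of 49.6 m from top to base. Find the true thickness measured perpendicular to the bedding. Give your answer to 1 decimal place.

Let the plane be z = a·E + b·N + c.
Hole 8−Hole 7: −49a + 287b = 98.5;  Hole 9−Hole 7: −234a + 247b = 103.3.
Solving gives a = −0.09659, b = 0.32672.
|∇z| = √(a²+b²) = 0.34069, so dip δ = arctan(0.34069) = 18.81°.
True thickness = vertical thickness × cos δ = 49.6 × cos 18.81° = 47.0 m.

47.0 m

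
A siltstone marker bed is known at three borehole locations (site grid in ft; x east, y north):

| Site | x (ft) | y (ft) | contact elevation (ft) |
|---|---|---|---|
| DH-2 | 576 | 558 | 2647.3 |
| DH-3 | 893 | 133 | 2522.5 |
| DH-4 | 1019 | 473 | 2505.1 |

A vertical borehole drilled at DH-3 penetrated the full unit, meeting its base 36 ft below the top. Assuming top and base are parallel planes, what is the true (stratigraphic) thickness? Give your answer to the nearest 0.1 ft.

Let the plane be z = a·x + b·y + c.
DH-3−DH-2: 317a − 425b = −124.8;  DH-4−DH-2: 443a − 85b = −142.2.
Solving gives a = −0.30885, b = 0.06328.
|∇z| = √(a²+b²) = 0.31527, so dip δ = arctan(0.31527) = 17.50°.
True thickness = vertical thickness × cos δ = 36 × cos 17.50° = 34.3 ft.

34.3 ft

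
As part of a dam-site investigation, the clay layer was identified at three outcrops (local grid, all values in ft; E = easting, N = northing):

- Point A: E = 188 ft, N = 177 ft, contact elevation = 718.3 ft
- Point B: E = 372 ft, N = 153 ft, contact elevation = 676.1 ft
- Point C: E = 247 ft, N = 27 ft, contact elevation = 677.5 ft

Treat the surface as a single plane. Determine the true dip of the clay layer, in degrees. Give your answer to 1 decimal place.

15.6°

Two edge vectors: Point A→Point B = (184, -24, -42.2), Point A→Point C = (59, -150, -40.8).
Normal n = (Point A→Point B) × (Point A→Point C) = (-5350.8, 5017.4, -26184).
So ∂z/∂E = −n_x/n_z = −0.20435 and ∂z/∂N = −n_y/n_z = 0.19162.
Gradient magnitude |∇z| = √(a² + b²) = √(0.04176 + 0.03672) = 0.28014.
True dip = arctan(0.28014) = 15.6°, dipping toward SE (azimuth ≈ 133°).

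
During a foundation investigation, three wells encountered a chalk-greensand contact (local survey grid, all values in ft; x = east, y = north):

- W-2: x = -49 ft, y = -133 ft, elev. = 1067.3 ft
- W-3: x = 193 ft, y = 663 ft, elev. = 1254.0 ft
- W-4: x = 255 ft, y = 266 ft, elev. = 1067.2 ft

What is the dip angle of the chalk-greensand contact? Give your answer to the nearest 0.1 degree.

Two edge vectors: W-2→W-3 = (242, 796, 186.7), W-2→W-4 = (304, 399, -0.1).
Normal n = (W-2→W-3) × (W-2→W-4) = (-74572.9, 56781, -145426).
So ∂z/∂x = −n_x/n_z = −0.51279 and ∂z/∂y = −n_y/n_z = 0.39045.
Gradient magnitude |∇z| = √(a² + b²) = √(0.26295 + 0.15245) = 0.64452.
True dip = arctan(0.64452) = 32.8°, dipping toward SE (azimuth ≈ 127°).

32.8°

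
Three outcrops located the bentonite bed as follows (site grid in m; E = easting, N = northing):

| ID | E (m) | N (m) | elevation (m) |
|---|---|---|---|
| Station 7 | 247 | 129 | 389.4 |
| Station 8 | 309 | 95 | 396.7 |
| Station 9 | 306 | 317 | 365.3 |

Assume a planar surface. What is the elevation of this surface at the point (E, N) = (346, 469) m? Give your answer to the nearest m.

346 m

Let the plane be z = a·E + b·N + c.
Station 8−Station 7: 62a − 34b = 7.3;  Station 9−Station 7: 59a + 188b = −24.1.
Solving gives a = 0.04048, b = −0.14089.
Then c = 389.4 − a·247 − b·129 = 397.58.
At (346, 469): z = 14.0 − 66.1 + 397.58 = 345.5 m.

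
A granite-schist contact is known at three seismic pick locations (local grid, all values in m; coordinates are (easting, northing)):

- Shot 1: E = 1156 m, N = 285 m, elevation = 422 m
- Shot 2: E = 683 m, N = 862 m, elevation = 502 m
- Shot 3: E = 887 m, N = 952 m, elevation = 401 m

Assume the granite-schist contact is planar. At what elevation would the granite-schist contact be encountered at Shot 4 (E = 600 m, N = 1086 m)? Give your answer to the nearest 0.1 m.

491.9 m

Let the plane be z = a·E + b·N + c.
Shot 2−Shot 1: −473a + 577b = 80;  Shot 3−Shot 1: −269a + 667b = −21.
Solving gives a = −0.408521, b = −0.196240.
Then c = 422 − a·1156 − b·285 = 950.18.
At (600, 1086): z = −245.1 − 213.1 + 950.18 = 491.9 m.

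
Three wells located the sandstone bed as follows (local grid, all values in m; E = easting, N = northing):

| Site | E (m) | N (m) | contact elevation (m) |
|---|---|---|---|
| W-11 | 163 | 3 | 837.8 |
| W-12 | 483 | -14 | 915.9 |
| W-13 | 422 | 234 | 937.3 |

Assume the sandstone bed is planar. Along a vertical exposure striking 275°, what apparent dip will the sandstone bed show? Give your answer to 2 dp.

Let the plane be z = a·E + b·N + c.
W-12−W-11: 320a − 17b = 78.1;  W-13−W-11: 259a + 231b = 99.5.
Solving gives a = 0.25194, b = 0.14826.
Unit vector along 275° is (sin 275°, cos 275°) = (-0.9962, 0.0872).
Slope in that direction = a·(-0.9962) + b·(0.0872) = −0.23806.
Apparent dip = arctan|0.23806| = 13.39° (true dip is 16.3°, so apparent ≤ true as expected).

13.39°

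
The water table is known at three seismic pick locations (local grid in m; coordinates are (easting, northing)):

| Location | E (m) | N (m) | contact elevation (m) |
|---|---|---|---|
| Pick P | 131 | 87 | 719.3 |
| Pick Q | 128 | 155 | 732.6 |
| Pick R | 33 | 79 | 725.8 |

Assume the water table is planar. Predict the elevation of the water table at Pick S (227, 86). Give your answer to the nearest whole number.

711 m

Two edge vectors: Pick P→Pick Q = (-3, 68, 13.3), Pick P→Pick R = (-98, -8, 6.5).
Normal n = (Pick P→Pick Q) × (Pick P→Pick R) = (548.4, -1283.9, 6688).
So ∂z/∂E = −n_x/n_z = −0.08200 and ∂z/∂N = −n_y/n_z = 0.19197.
Intercept c from Pick P: 719.3 + 10.74 − 16.70 = 713.34.
At (227, 86): z = −18.6 + 16.5 + 713.34 = 711.2 m.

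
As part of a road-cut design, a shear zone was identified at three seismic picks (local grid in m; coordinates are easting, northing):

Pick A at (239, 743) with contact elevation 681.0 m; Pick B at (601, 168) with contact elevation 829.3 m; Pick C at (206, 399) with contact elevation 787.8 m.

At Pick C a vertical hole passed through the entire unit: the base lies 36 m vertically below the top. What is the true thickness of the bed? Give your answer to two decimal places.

34.37 m

Let the plane be z = a·easting + b·northing + c.
Pick B−Pick A: 362a − 575b = 148.3;  Pick C−Pick A: −33a − 344b = 106.8.
Solving gives a = −0.07244, b = −0.30352.
|∇z| = √(a²+b²) = 0.31204, so dip δ = arctan(0.31204) = 17.33°.
True thickness = vertical thickness × cos δ = 36 × cos 17.33° = 34.37 m.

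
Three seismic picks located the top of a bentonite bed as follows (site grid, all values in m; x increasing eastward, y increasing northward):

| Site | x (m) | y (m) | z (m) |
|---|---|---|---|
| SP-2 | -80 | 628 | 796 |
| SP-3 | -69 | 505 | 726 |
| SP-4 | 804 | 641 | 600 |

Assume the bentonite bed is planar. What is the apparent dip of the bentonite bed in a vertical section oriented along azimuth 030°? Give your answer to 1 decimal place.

19.8°

Two edge vectors: SP-2→SP-3 = (11, -123, -70), SP-2→SP-4 = (884, 13, -196).
Normal n = (SP-2→SP-3) × (SP-2→SP-4) = (25018, -59724, 108875).
So ∂z/∂x = −n_x/n_z = −0.22979 and ∂z/∂y = −n_y/n_z = 0.54856.
Unit vector along 030° is (sin 30°, cos 30°) = (0.5000, 0.8660).
Slope in that direction = a·(0.5000) + b·(0.8660) = 0.36017.
Apparent dip = arctan|0.36017| = 19.8° (true dip is 30.7°, so apparent ≤ true as expected).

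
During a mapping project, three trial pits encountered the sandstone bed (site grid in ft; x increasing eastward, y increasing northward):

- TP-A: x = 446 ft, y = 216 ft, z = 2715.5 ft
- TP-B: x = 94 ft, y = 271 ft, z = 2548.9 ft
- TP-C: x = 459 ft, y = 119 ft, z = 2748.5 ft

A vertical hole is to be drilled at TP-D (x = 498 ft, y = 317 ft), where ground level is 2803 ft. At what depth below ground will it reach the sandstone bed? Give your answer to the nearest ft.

Two edge vectors: TP-A→TP-B = (-352, 55, -166.6), TP-A→TP-C = (13, -97, 33).
Normal n = (TP-A→TP-B) × (TP-A→TP-C) = (-14345.2, 9450.2, 33429).
So ∂z/∂x = −n_x/n_z = 0.42912 and ∂z/∂y = −n_y/n_z = −0.28269.
Intercept c from TP-A: 2715.5 − 191.39 + 61.06 = 2585.17.
At (498, 317): z_contact = 213.7 − 89.6 + 2585.17 = 2709.3 ft.
Depth below ground = 2803 − 2709.3 = 94 ft.

94 ft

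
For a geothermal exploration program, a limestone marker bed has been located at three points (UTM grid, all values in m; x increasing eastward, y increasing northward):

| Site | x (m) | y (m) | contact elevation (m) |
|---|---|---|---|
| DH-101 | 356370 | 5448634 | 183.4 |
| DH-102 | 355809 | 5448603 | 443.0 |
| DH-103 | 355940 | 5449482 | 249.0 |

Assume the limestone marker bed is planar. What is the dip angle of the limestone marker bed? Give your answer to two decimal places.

Two edge vectors: DH-101→DH-102 = (-561, -31, 259.6), DH-101→DH-103 = (-430, 848, 65.6).
Normal n = (DH-101→DH-102) × (DH-101→DH-103) = (-222174.4, -74826.4, -489058).
So ∂z/∂x = −n_x/n_z = −0.45429 and ∂z/∂y = −n_y/n_z = −0.15300.
Gradient magnitude |∇z| = √(a² + b²) = √(0.20638 + 0.02341) = 0.47936.
True dip = arctan(0.47936) = 25.61°, dipping toward ENE (azimuth ≈ 071°).

25.61°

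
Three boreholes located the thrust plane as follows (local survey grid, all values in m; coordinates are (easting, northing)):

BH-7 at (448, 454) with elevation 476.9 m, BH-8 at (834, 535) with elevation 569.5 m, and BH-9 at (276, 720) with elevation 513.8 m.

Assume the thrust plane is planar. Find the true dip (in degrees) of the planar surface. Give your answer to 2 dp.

Let the plane be z = a·E + b·N + c.
BH-8−BH-7: 386a + 81b = 92.6;  BH-9−BH-7: −172a + 266b = 36.9.
Solving gives a = 0.18560, b = 0.25874.
Gradient magnitude |∇z| = √(a² + b²) = √(0.03445 + 0.06694) = 0.31842.
True dip = arctan(0.31842) = 17.66°, dipping toward SW (azimuth ≈ 216°).

17.66°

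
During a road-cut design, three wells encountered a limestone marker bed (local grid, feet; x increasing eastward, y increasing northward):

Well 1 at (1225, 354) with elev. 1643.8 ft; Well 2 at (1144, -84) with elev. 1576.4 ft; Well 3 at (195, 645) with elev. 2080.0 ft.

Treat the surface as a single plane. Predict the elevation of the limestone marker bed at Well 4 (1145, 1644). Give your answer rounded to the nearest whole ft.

1957 ft

Let the plane be z = a·x + b·y + c.
Well 2−Well 1: −81a − 438b = −67.4;  Well 3−Well 1: −1030a + 291b = 436.2.
Solving gives a = −0.36115, b = 0.22067.
Then c = 1643.8 − a·1225 − b·354 = 2008.09.
At (1145, 1644): z = −413.5 + 362.8 + 2008.09 = 1957.4 ft.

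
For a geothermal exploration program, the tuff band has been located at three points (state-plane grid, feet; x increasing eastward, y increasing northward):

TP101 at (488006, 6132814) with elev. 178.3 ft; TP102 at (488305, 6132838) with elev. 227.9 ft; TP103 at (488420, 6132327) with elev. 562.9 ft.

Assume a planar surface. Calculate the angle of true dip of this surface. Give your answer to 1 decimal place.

32.8°

Let the plane be z = a·x + b·y + c.
TP102−TP101: 299a + 24b = 49.6;  TP103−TP101: 414a − 487b = 384.6.
Solving gives a = 0.21463, b = −0.60727.
Gradient magnitude |∇z| = √(a² + b²) = √(0.04607 + 0.36878) = 0.64409.
True dip = arctan(0.64409) = 32.8°, dipping toward NNW (azimuth ≈ 341°).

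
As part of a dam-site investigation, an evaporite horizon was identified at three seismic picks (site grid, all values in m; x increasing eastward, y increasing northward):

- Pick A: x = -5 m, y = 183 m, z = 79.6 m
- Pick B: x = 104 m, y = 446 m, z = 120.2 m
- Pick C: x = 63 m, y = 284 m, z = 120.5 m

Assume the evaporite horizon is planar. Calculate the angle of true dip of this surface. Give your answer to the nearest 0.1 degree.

45.0°

Two edge vectors: Pick A→Pick B = (109, 263, 40.6), Pick A→Pick C = (68, 101, 40.9).
Normal n = (Pick A→Pick B) × (Pick A→Pick C) = (6656.1, -1697.3, -6875).
So ∂z/∂x = −n_x/n_z = 0.96816 and ∂z/∂y = −n_y/n_z = −0.24688.
Gradient magnitude |∇z| = √(a² + b²) = √(0.93733 + 0.06095) = 0.99914.
True dip = arctan(0.99914) = 45.0°, dipping toward WNW (azimuth ≈ 284°).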